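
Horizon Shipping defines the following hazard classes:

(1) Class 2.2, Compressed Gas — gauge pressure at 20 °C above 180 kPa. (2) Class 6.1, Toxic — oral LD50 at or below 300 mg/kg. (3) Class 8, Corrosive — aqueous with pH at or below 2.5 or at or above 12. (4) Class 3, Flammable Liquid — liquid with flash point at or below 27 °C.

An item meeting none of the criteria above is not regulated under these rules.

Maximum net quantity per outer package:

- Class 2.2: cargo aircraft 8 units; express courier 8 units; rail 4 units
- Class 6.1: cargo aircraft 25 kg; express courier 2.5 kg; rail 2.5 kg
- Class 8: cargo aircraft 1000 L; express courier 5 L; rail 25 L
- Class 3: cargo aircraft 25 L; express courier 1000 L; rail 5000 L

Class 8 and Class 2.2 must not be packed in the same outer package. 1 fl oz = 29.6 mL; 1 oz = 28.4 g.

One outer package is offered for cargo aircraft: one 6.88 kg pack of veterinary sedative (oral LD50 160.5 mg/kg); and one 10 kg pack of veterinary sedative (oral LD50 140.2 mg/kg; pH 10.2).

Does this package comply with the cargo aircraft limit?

Yes

With oral LD50 160.5 mg/kg (≤ 300 mg/kg), the veterinary sedative falls in Class 6.1.
The veterinary sedative has oral LD50 140.2 mg/kg, which is ≤ 300 mg/kg, so it is Class 6.1 (Toxic).
Class 6.1 net quantity: 6.88 kg + 10 kg = 16.88 kg.
That is within the Class 6.1 cargo aircraft limit of 25 kg.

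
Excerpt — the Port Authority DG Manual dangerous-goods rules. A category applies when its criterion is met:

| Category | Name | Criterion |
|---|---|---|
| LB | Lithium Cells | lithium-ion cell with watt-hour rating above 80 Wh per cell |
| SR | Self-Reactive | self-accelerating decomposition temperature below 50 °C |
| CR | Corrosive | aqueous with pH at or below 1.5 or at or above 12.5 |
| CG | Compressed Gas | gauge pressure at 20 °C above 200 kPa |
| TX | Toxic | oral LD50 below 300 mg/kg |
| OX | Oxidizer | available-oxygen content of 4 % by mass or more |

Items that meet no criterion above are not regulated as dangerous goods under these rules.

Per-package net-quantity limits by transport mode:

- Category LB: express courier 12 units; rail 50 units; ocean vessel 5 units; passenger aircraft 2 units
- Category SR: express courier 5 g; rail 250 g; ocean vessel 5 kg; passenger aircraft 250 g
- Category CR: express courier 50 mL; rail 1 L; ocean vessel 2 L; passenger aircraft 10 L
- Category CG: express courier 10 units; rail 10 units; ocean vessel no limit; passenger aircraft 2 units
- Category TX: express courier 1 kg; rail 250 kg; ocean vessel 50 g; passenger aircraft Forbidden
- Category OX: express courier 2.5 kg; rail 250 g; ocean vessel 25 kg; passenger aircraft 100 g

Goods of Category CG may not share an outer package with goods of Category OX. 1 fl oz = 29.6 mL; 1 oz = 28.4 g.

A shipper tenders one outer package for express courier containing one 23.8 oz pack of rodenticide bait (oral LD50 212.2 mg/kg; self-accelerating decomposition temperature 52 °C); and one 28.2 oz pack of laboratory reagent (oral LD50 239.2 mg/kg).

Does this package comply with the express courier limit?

No

With oral LD50 212.2 mg/kg (< 300 mg/kg), the rodenticide bait falls in Category TX.
The laboratory reagent has oral LD50 239.2 mg/kg, which is < 300 mg/kg, so it is Category TX (Toxic).
Category TX net quantity: (one 23.8 oz pack = 675.92 g) + (one 28.2 oz pack = 800.88 g) = 1476.8 g.
That exceeds the Category TX express courier limit of 1 kg.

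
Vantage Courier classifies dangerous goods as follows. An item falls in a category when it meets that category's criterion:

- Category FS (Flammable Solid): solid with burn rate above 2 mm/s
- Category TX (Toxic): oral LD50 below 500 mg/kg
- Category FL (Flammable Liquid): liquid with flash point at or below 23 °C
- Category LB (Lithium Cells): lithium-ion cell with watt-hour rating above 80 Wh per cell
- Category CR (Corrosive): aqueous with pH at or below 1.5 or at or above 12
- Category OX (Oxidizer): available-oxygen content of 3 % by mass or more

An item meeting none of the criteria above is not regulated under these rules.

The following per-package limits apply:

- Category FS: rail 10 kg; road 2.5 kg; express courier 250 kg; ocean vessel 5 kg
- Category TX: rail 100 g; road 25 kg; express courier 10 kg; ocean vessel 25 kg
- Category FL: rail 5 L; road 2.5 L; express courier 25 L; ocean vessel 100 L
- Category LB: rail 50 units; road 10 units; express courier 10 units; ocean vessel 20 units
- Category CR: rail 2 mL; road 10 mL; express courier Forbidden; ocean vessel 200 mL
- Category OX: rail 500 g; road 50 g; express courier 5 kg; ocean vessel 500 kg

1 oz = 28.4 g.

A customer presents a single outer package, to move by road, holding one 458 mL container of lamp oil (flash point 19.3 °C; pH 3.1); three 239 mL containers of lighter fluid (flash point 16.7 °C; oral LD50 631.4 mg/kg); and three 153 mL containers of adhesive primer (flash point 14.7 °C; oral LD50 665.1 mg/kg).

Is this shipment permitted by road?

Yes

The lamp oil has flash point 19.3 °C, which is ≤ 23 °C, so it is Category FL (Flammable Liquid).
With flash point 16.7 °C (≤ 23 °C), the lighter fluid falls in Category FL.
Flash point 14.7 °C meets the Category FL criterion (Flammable Liquid), so the adhesive primer is Category FL.
Category FL net quantity: 458 mL + (three 239 mL containers = 717 mL) + (three 153 mL containers = 459 mL) = 1.634 L.
1.634 L ≤ 2.5 L (road limit, Category FL) — within limit.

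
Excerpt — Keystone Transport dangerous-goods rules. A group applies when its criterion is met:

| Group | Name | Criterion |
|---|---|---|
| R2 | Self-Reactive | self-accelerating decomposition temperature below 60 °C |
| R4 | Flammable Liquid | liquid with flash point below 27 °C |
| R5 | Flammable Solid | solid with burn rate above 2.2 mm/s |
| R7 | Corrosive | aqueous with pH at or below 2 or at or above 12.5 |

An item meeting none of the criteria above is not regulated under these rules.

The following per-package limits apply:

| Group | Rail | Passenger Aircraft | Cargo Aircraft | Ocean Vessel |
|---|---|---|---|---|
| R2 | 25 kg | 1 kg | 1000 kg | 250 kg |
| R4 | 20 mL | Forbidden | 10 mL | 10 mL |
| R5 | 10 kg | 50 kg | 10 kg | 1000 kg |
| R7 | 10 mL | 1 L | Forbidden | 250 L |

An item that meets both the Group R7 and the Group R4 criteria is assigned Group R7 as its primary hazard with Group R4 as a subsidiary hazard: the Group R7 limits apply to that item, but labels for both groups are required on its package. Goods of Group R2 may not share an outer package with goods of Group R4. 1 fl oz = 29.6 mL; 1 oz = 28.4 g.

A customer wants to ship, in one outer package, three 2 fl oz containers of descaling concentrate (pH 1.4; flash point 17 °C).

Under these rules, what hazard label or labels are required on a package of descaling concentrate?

Group R4 and R7

With pH 1.4 (≤ 2), the descaling concentrate falls in Group R7.
Descaling concentrate: flash point 17 °C < 27 °C → Group R4 (Flammable Liquid).
By the precedence rule Group R7 is primary and Group R4 is subsidiary, and that rule requires both labels on the package.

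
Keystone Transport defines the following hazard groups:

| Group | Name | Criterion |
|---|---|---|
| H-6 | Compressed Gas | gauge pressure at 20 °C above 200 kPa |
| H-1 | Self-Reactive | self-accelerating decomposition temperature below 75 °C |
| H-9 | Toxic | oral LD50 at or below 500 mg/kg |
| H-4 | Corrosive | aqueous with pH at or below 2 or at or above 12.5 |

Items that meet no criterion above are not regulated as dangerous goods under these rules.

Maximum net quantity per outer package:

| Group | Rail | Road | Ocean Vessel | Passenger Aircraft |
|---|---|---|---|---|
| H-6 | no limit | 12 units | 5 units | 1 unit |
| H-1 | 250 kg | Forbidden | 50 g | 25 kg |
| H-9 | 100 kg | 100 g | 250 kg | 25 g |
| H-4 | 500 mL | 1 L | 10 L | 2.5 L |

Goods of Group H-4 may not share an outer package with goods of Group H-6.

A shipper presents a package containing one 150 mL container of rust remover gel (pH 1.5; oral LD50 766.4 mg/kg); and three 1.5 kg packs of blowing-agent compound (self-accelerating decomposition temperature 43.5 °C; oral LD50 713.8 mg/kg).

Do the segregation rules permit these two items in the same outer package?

Rust remover gel: pH 1.5 ≤ 2 → Group H-4 (Corrosive).
The blowing-agent compound has self-accelerating decomposition temperature 43.5 °C, which is < 75 °C, so it is Group H-1 (Self-Reactive).
No segregation rule bars Group H-4 with Group H-1.

Yes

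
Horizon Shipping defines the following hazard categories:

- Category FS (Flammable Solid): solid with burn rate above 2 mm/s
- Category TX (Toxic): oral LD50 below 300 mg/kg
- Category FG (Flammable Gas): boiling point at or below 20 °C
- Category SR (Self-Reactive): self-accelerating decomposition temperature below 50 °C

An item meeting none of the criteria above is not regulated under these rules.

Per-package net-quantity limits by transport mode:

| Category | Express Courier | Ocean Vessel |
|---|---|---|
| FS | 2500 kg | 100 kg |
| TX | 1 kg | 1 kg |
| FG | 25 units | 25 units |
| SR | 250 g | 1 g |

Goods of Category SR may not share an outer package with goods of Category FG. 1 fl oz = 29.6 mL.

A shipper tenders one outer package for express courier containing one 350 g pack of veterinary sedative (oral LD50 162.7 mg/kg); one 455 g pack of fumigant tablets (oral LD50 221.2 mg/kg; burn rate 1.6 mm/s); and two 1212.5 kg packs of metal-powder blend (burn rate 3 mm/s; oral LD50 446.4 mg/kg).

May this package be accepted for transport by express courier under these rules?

With oral LD50 162.7 mg/kg (< 300 mg/kg), the veterinary sedative falls in Category TX.
The fumigant tablets have oral LD50 221.2 mg/kg, which is < 300 mg/kg, so they are Category TX (Toxic).
With burn rate 3 mm/s (> 2 mm/s), the metal-powder blend falls in Category FS.
Category TX net quantity: 350 g + 455 g = 805 g.
That is within the Category TX express courier limit of 1 kg.
Category FS quantity: two 1212.5 kg packs = 2425 kg.
2425 kg ≤ 2500 kg (express courier limit, Category FS) — within limit.
The segregation rule (Category SR with Category FG) does not apply to Category TX with Category FS.
Every hazard category is within its express courier limit and no segregation rule is violated.

Yes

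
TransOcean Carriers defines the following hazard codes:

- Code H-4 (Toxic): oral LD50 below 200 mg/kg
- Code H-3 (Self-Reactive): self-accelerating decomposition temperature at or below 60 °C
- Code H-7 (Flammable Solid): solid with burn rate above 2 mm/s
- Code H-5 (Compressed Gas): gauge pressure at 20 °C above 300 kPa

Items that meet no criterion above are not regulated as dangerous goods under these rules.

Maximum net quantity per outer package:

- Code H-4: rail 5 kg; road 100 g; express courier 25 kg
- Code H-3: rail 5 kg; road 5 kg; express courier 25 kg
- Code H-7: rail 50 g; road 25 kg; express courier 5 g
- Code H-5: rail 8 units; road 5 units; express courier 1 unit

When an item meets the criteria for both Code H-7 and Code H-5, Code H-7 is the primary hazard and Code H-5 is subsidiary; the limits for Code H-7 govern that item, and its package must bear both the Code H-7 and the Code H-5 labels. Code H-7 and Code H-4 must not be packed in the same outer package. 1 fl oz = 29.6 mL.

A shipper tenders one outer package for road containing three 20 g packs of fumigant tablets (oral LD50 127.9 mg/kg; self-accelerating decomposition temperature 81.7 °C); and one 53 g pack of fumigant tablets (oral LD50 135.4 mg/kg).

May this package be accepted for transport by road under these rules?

No

Oral LD50 127.9 mg/kg meets the Code H-4 criterion (Toxic), so the fumigant tablets are Code H-4.
Fumigant tablets: oral LD50 135.4 mg/kg < 200 mg/kg → Code H-4 (Toxic).
Total Code H-4: (three 20 g packs = 60 g) + 53 g = 113 g.
That exceeds the Code H-4 road limit of 100 g.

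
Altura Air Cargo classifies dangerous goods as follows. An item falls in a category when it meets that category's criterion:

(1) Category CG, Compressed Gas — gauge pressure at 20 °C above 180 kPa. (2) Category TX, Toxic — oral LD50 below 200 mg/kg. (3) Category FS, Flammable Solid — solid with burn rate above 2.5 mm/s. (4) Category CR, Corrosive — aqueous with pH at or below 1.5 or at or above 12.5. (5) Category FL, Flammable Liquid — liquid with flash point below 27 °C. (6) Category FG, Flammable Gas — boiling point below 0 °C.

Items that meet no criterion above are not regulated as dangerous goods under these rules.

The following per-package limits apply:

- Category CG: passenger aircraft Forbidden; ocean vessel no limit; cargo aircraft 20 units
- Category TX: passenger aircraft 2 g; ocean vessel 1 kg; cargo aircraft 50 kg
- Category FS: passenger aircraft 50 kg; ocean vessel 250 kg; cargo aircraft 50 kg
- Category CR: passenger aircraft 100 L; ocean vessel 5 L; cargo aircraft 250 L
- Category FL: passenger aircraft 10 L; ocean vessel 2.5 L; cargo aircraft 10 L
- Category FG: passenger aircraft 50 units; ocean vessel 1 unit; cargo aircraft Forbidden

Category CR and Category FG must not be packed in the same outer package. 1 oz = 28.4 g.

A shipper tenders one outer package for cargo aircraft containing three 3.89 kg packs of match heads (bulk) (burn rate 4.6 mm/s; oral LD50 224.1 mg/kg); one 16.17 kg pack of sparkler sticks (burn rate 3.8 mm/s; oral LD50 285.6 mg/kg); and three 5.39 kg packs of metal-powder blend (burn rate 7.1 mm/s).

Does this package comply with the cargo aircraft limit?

Burn rate 4.6 mm/s meets the Category FS criterion (Flammable Solid), so the match heads (bulk) are Category FS.
Burn rate 3.8 mm/s meets the Category FS criterion (Flammable Solid), so the sparkler sticks are Category FS.
Metal-powder blend: burn rate 7.1 mm/s > 2.5 mm/s → Category FS (Flammable Solid).
Category FS net quantity: (three 3.89 kg packs = 11.67 kg) + 16.17 kg + (three 5.39 kg packs = 16.17 kg) = 44.01 kg.
That is within the Category FS cargo aircraft limit of 50 kg.

Yes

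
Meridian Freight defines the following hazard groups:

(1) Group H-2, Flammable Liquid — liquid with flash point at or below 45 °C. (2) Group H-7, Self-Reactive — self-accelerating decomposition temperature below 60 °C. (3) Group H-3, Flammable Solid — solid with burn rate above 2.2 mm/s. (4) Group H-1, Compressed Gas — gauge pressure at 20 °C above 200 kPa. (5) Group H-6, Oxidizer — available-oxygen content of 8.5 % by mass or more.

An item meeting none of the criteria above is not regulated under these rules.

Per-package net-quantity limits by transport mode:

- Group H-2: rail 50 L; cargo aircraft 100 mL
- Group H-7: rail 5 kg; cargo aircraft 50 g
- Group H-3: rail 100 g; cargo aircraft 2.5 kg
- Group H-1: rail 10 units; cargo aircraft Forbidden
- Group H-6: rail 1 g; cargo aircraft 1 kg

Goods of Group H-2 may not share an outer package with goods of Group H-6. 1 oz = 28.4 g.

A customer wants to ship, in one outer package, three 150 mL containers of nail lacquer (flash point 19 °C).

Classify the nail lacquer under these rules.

Group H-2

With flash point 19 °C (≤ 45 °C), the nail lacquer falls in Group H-2.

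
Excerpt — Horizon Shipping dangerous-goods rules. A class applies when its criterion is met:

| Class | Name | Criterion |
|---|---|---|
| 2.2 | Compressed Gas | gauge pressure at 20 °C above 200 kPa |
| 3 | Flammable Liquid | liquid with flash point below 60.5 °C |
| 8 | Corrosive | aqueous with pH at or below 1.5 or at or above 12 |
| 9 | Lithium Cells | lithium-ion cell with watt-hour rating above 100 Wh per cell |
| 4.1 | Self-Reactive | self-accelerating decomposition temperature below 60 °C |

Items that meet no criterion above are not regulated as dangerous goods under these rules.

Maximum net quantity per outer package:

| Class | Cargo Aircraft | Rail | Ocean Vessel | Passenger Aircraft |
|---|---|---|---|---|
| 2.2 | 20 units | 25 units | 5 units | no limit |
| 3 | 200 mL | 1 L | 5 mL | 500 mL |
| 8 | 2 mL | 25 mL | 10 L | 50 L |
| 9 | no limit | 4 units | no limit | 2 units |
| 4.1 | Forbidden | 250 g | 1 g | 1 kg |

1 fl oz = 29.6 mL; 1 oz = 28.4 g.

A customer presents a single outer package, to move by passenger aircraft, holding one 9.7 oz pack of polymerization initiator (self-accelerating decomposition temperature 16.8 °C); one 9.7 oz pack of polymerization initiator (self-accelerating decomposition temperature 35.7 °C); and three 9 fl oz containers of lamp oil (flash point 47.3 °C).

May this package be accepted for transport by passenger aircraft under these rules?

With self-accelerating decomposition temperature 16.8 °C (< 60 °C), the polymerization initiator falls in Class 4.1.
With self-accelerating decomposition temperature 35.7 °C (< 60 °C), the polymerization initiator falls in Class 4.1.
Flash point 47.3 °C meets the Class 3 criterion (Flammable Liquid), so the lamp oil is Class 3.
Class 4.1 net quantity: (one 9.7 oz pack = 275.48 g) + (one 9.7 oz pack = 275.48 g) = 550.96 g.
That is within the Class 4.1 passenger aircraft limit of 1 kg.
Class 3 quantity: three 9 fl oz containers = 799.2 mL.
799.2 mL > 500 mL (passenger aircraft limit, Class 3) — over the limit.

No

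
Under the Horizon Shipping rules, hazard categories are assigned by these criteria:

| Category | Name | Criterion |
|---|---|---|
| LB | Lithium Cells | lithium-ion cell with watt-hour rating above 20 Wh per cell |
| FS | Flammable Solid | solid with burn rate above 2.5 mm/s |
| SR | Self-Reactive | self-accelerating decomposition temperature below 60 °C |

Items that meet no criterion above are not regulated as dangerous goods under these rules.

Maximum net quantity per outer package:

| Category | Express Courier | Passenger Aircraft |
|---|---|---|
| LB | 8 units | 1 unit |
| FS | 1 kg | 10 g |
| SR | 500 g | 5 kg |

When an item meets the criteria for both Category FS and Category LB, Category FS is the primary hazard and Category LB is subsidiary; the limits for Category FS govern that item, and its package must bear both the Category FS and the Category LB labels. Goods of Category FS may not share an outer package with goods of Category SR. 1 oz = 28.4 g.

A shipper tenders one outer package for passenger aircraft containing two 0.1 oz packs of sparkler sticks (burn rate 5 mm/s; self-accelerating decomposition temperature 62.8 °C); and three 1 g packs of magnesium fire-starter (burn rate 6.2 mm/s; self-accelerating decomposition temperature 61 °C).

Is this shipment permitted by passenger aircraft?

Yes

Sparkler sticks: burn rate 5 mm/s > 2.5 mm/s → Category FS (Flammable Solid).
Magnesium fire-starter: burn rate 6.2 mm/s > 2.5 mm/s → Category FS (Flammable Solid).
Category FS net quantity: (two 0.1 oz packs = 5.68 g) + (three 1 g packs = 3 g) = 8.68 g.
8.68 g is within the passenger aircraft limit of 10 g for Category FS.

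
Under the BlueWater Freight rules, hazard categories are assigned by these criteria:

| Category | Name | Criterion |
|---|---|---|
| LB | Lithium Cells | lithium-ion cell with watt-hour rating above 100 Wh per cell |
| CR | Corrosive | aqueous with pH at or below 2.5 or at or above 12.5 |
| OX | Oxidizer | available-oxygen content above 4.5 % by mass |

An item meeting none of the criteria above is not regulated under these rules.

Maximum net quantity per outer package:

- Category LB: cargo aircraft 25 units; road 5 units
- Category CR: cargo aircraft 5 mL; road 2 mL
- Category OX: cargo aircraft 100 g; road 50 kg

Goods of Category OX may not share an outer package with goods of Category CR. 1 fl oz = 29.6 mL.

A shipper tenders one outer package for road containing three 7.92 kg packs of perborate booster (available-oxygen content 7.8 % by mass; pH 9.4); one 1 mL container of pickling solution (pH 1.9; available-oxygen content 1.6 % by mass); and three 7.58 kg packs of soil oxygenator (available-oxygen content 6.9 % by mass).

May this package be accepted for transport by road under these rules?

Perborate booster: available-oxygen content 7.8 % by mass > 4.5 % by mass → Category OX (Oxidizer).
The pickling solution has pH 1.9, which is ≤ 2.5, so it is Category CR (Corrosive).
The soil oxygenator has available-oxygen content 6.9 % by mass, which is > 4.5 % by mass, so it is Category OX (Oxidizer).
Total Category OX: (three 7.92 kg packs = 23.76 kg) + (three 7.58 kg packs = 22.74 kg) = 46.5 kg.
46.5 kg is within the road limit of 50 kg for Category OX.
Category CR quantity: 1 mL.
1 mL is within the road limit of 2 mL for Category CR.
Category OX and Category CR may not share an outer package.

No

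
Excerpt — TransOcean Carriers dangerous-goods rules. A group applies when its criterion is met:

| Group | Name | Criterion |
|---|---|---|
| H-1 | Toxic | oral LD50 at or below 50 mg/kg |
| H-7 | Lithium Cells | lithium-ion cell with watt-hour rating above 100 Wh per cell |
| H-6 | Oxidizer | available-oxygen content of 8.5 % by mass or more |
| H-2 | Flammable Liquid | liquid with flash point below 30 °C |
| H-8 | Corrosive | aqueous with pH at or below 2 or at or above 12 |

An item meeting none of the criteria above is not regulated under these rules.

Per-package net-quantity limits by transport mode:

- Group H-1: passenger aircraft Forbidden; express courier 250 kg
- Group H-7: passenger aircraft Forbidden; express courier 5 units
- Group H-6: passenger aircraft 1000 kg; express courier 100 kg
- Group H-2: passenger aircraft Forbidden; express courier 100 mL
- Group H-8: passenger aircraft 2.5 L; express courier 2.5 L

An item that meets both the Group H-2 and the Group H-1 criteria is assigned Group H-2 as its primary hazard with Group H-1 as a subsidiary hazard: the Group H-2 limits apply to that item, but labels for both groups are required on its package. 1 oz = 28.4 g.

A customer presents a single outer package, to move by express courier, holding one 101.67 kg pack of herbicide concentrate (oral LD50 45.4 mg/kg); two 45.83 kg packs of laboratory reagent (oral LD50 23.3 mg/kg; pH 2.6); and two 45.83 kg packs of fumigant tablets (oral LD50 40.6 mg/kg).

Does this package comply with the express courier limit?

No

Herbicide concentrate: oral LD50 45.4 mg/kg ≤ 50 mg/kg → Group H-1 (Toxic).
Oral LD50 23.3 mg/kg meets the Group H-1 criterion (Toxic), so the laboratory reagent is Group H-1.
With oral LD50 40.6 mg/kg (≤ 50 mg/kg), the fumigant tablets fall in Group H-1.
Group H-1 net quantity: 101.67 kg + (two 45.83 kg packs = 91.66 kg) + (two 45.83 kg packs = 91.66 kg) = 284.99 kg.
284.99 kg exceeds the express courier limit of 250 kg for Group H-1.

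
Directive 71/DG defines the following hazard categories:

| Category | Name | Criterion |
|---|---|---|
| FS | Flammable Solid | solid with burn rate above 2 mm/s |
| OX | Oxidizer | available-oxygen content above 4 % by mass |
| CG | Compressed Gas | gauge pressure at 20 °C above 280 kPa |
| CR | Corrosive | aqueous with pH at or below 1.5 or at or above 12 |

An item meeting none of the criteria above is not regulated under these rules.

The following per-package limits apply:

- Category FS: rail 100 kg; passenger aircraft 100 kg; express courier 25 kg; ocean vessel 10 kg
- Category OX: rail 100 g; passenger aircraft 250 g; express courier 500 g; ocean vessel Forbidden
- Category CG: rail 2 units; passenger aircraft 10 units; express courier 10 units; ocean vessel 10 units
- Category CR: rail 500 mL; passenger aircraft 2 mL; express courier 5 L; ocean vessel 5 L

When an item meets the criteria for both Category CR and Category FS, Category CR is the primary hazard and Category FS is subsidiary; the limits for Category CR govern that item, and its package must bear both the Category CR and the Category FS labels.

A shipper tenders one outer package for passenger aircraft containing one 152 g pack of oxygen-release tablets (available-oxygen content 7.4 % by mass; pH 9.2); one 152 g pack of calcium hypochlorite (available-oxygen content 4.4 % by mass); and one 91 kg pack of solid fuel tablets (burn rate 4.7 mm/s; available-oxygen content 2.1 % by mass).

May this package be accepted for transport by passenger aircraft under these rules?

No

Available-oxygen content 7.4 % by mass meets the Category OX criterion (Oxidizer), so the oxygen-release tablets are Category OX.
With available-oxygen content 4.4 % by mass (> 4 % by mass), the calcium hypochlorite falls in Category OX.
Solid fuel tablets: burn rate 4.7 mm/s > 2 mm/s → Category FS (Flammable Solid).
Category OX net quantity: 152 g + 152 g = 304 g.
That exceeds the Category OX passenger aircraft limit of 250 g.
Category FS quantity: 91 kg.
91 kg is within the passenger aircraft limit of 100 kg for Category FS.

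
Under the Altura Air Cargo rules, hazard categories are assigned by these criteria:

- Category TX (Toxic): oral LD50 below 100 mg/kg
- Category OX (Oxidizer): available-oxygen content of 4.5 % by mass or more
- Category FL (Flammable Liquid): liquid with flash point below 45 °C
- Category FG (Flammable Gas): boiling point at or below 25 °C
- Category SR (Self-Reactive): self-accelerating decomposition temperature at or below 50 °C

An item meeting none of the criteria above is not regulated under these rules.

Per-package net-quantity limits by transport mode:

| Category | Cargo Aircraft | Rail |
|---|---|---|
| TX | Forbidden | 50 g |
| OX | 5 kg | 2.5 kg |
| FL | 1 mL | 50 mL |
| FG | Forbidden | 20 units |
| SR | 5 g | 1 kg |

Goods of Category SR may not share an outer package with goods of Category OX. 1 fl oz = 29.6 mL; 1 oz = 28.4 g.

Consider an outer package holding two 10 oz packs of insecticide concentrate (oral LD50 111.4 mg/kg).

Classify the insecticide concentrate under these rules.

Not regulated

oral LD50 111.4 mg/kg is not below 100 mg/kg, so Category TX does not apply.
No criterion is met, so the item is not regulated.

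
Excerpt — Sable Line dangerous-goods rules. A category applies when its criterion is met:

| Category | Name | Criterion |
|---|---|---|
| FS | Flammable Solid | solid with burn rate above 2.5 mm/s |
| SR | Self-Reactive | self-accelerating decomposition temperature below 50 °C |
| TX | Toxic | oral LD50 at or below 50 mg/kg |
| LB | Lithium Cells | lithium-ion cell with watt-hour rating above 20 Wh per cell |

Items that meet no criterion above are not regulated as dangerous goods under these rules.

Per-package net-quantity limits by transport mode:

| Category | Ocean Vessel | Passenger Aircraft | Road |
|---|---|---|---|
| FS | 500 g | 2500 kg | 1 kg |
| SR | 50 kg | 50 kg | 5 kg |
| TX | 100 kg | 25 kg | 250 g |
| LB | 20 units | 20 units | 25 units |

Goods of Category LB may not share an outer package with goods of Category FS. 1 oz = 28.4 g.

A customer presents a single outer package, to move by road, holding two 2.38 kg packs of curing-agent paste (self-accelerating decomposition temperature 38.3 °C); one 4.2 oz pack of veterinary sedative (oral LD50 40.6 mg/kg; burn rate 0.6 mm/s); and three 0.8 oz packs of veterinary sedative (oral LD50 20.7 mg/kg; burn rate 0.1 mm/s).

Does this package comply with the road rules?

Yes

The curing-agent paste has self-accelerating decomposition temperature 38.3 °C, which is < 50 °C, so it is Category SR (Self-Reactive).
With oral LD50 40.6 mg/kg (≤ 50 mg/kg), the veterinary sedative falls in Category TX.
With oral LD50 20.7 mg/kg (≤ 50 mg/kg), the veterinary sedative falls in Category TX.
Category TX net quantity: (one 4.2 oz pack = 119.28 g) + (three 0.8 oz packs = 68.16 g) = 187.44 g.
187.44 g is within the road limit of 250 g for Category TX.
Category SR quantity: two 2.38 kg packs = 4.76 kg.
4.76 kg is within the road limit of 5 kg for Category SR.
The segregation rule (Category LB with Category FS) does not apply to Category TX with Category SR.
Every hazard category is within its road limit and no segregation rule is violated.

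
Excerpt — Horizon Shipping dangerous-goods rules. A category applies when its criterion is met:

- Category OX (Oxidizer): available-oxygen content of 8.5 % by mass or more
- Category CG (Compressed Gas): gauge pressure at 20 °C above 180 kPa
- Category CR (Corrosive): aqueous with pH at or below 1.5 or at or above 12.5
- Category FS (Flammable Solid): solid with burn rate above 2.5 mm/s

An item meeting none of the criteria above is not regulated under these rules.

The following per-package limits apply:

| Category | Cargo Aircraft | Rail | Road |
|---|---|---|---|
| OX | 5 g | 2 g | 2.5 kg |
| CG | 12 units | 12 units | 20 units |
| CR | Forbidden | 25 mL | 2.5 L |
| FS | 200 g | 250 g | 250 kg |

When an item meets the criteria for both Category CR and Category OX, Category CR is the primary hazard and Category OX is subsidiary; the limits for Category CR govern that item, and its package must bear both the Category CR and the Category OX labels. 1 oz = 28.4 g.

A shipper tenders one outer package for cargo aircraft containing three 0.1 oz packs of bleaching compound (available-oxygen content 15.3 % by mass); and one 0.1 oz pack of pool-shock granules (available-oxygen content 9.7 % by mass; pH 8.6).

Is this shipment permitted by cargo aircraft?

No

With available-oxygen content 15.3 % by mass (≥ 8.5 % by mass), the bleaching compound falls in Category OX.
The pool-shock granules have available-oxygen content 9.7 % by mass, which is ≥ 8.5 % by mass, so they are Category OX (Oxidizer).
Total Category OX: (three 0.1 oz packs = 8.52 g) + (one 0.1 oz pack = 2.84 g) = 11.36 g.
11.36 g exceeds the cargo aircraft limit of 5 g for Category OX.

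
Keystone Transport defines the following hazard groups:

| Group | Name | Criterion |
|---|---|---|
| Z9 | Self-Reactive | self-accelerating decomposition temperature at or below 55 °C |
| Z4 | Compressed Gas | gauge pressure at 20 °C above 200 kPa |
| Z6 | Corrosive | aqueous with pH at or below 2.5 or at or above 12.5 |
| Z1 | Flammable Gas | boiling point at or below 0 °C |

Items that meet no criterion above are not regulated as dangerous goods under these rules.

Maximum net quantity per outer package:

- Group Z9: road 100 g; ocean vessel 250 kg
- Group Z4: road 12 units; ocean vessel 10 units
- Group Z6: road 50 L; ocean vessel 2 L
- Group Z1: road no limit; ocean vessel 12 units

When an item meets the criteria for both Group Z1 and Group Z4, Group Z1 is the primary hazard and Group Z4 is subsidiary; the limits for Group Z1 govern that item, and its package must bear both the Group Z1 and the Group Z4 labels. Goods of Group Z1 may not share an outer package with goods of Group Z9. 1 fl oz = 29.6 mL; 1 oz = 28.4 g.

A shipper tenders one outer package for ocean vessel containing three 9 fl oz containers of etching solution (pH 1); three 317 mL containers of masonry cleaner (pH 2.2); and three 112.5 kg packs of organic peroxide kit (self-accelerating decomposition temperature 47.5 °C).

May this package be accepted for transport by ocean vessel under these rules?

No

The etching solution has pH 1, which is ≤ 2.5, so it is Group Z6 (Corrosive).
The masonry cleaner has pH 2.2, which is ≤ 2.5, so it is Group Z6 (Corrosive).
The organic peroxide kit has self-accelerating decomposition temperature 47.5 °C, which is ≤ 55 °C, so it is Group Z9 (Self-Reactive).
Total Group Z6: (three 9 fl oz containers = 799.2 mL) + (three 317 mL containers = 951 mL) = 1750.2 mL.
1750.2 mL ≤ 2 L (ocean vessel limit, Group Z6) — within limit.
Group Z9 quantity: three 112.5 kg packs = 337.5 kg.
That exceeds the Group Z9 ocean vessel limit of 250 kg.
The segregation rule (Group Z1 with Group Z9) does not apply to Group Z6 with Group Z9.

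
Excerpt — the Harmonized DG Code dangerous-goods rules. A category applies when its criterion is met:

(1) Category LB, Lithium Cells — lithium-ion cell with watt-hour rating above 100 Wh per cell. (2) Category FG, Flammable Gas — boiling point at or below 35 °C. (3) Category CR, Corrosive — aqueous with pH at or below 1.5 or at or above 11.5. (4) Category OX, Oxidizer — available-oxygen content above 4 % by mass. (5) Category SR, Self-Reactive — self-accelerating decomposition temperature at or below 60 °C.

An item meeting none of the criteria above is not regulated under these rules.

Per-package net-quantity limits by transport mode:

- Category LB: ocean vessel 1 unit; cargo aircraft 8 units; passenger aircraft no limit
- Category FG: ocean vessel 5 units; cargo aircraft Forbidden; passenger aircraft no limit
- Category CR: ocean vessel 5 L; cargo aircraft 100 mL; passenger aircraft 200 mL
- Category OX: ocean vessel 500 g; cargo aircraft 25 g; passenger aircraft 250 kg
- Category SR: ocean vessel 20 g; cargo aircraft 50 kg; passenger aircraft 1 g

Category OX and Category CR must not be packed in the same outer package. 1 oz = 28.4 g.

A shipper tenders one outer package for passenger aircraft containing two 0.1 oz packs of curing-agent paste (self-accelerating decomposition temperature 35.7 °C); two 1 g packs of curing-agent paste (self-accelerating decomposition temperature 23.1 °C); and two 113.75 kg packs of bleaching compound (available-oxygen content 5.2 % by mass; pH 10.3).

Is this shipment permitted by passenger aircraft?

No

The curing-agent paste has self-accelerating decomposition temperature 35.7 °C, which is ≤ 60 °C, so it is Category SR (Self-Reactive).
Curing-agent paste: self-accelerating decomposition temperature 23.1 °C ≤ 60 °C → Category SR (Self-Reactive).
Available-oxygen content 5.2 % by mass meets the Category OX criterion (Oxidizer), so the bleaching compound is Category OX.
Total Category SR: (two 0.1 oz packs = 5.68 g) + (two 1 g packs = 2 g) = 7.68 g.
7.68 g exceeds the passenger aircraft limit of 1 g for Category SR.
Category OX quantity: two 113.75 kg packs = 227.5 kg.
227.5 kg ≤ 250 kg (passenger aircraft limit, Category OX) — within limit.
The segregation rule (Category OX with Category CR) does not apply to Category SR with Category OX.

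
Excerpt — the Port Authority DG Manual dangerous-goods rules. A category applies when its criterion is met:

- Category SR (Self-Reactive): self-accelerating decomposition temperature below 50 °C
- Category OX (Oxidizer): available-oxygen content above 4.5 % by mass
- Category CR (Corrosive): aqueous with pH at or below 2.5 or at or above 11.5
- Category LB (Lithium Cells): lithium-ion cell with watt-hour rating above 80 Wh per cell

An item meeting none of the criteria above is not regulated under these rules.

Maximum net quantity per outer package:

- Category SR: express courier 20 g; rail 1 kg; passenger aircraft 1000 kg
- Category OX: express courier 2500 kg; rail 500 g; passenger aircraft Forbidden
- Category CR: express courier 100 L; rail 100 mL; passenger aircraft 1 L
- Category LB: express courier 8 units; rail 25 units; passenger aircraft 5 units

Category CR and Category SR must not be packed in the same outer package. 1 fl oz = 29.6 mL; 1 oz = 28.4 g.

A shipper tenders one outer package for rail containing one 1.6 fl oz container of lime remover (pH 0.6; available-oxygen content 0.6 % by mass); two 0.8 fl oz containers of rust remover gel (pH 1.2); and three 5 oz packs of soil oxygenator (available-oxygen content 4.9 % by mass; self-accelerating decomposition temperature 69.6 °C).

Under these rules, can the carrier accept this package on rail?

With pH 0.6 (≤ 2.5), the lime remover falls in Category CR.
With pH 1.2 (≤ 2.5), the rust remover gel falls in Category CR.
With available-oxygen content 4.9 % by mass (> 4.5 % by mass), the soil oxygenator falls in Category OX.
Category OX quantity: three 5 oz packs = 426 g.
426 g ≤ 500 g (rail limit, Category OX) — within limit.
Category CR net quantity: (one 1.6 fl oz container = 47.36 mL) + (two 0.8 fl oz containers = 47.36 mL) = 94.72 mL.
94.72 mL is within the rail limit of 100 mL for Category CR.
The segregation rule (Category CR with Category SR) does not apply to Category OX with Category CR.
Every hazard category is within its rail limit and no segregation rule is violated.

Yes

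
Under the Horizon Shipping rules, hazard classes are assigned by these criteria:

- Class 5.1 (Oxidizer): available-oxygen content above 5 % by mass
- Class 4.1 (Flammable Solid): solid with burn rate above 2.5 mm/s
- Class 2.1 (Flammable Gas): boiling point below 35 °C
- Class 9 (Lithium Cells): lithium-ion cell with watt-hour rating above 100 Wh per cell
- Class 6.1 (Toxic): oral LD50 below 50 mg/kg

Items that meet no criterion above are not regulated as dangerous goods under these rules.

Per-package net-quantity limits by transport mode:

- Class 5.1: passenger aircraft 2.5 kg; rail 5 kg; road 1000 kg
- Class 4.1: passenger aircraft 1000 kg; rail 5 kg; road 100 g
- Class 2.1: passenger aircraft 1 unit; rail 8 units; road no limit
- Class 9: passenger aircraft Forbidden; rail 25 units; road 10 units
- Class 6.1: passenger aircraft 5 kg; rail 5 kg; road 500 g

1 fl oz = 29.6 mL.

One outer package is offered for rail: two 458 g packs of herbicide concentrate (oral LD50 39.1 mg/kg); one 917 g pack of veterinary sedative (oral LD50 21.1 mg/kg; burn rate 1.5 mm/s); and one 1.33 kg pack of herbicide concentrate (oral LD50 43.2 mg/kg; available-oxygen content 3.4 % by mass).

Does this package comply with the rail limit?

Yes

With oral LD50 39.1 mg/kg (< 50 mg/kg), the herbicide concentrate falls in Class 6.1.
With oral LD50 21.1 mg/kg (< 50 mg/kg), the veterinary sedative falls in Class 6.1.
Herbicide concentrate: oral LD50 43.2 mg/kg < 50 mg/kg → Class 6.1 (Toxic).
Total Class 6.1: (two 458 g packs = 916 g) + 917 g + 1.33 kg = 3.163 kg.
3.163 kg ≤ 5 kg (rail limit, Class 6.1) — within limit.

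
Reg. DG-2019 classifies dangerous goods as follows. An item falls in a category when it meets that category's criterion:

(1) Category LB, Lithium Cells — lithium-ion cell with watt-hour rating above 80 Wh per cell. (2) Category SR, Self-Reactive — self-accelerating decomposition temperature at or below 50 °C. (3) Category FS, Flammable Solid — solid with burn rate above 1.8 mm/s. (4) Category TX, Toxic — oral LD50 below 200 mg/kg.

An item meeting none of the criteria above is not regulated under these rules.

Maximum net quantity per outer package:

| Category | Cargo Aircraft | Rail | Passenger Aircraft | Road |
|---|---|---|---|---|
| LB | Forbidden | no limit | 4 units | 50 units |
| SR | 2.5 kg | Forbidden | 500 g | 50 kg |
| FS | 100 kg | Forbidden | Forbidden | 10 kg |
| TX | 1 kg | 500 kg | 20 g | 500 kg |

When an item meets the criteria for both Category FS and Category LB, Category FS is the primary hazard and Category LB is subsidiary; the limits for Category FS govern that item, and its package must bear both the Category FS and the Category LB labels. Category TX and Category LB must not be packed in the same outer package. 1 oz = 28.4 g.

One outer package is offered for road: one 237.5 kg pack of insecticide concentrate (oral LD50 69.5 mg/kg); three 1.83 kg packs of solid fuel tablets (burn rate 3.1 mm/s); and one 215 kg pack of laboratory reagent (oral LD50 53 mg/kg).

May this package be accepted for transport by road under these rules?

Yes

Insecticide concentrate: oral LD50 69.5 mg/kg < 200 mg/kg → Category TX (Toxic).
Solid fuel tablets: burn rate 3.1 mm/s > 1.8 mm/s → Category FS (Flammable Solid).
Laboratory reagent: oral LD50 53 mg/kg < 200 mg/kg → Category TX (Toxic).
Category FS quantity: three 1.83 kg packs = 5.49 kg.
That is within the Category FS road limit of 10 kg.
Category TX net quantity: 237.5 kg + 215 kg = 452.5 kg.
That is within the Category TX road limit of 500 kg.
The segregation rule (Category TX with Category LB) does not apply to Category FS with Category TX.
Every hazard category is within its road limit and no segregation rule is violated.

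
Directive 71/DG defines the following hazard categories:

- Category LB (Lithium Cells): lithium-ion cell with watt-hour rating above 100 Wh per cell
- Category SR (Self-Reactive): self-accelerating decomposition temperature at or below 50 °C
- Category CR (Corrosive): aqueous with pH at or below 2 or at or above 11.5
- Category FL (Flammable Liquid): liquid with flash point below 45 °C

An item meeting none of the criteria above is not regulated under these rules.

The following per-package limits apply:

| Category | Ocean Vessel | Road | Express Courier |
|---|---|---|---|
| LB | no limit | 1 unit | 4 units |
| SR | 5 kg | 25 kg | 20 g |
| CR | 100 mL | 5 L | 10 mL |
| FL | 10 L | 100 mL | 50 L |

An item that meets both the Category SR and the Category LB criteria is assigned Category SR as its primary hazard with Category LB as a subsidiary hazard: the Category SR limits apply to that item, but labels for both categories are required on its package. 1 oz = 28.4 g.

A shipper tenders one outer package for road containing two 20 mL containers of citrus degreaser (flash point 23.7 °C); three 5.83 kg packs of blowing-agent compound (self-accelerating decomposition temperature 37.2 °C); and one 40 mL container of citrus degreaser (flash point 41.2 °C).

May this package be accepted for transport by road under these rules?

With flash point 23.7 °C (< 45 °C), the citrus degreaser falls in Category FL.
With self-accelerating decomposition temperature 37.2 °C (≤ 50 °C), the blowing-agent compound falls in Category SR.
The citrus degreaser has flash point 41.2 °C, which is < 45 °C, so it is Category FL (Flammable Liquid).
Category FL net quantity: (two 20 mL containers = 40 mL) + 40 mL = 80 mL.
80 mL is within the road limit of 100 mL for Category FL.
Category SR quantity: three 5.83 kg packs = 17.49 kg.
That is within the Category SR road limit of 25 kg.
Every hazard category is within its road limit and no segregation rule is violated.

Yes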